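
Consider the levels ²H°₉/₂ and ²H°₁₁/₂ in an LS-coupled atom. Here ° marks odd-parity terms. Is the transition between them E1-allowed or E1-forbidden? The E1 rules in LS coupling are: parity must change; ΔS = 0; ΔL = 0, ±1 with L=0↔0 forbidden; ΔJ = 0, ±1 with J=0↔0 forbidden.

forbidden

Reading off the term symbols: S 1/2→1/2, L 5→5, J 9/2→11/2, parity odd→odd.
ΔS = 0: S: 1/2 → 1/2 — passes.
ΔJ = 0, ±1 (not J=0↔0): J: 9/2 → 11/2, ΔJ = +1 — passes.
Parity must change: odd → odd — fails.
ΔL = 0, ±1 (not L=0↔0): L: 5 → 5, ΔL = +0 — passes.
Rule(s) violated: parity.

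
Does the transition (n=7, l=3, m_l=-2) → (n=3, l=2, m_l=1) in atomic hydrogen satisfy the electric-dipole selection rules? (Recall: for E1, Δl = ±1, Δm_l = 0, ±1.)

forbidden

Initial l = 3, final l = 2, so Δl = -1. E1 requires Δl = ±1: ✓.
m_l: -2 → 1 (Δm_l = +3). |Δm_l| ≤ 1 ✗.
The transition is electric-dipole forbidden.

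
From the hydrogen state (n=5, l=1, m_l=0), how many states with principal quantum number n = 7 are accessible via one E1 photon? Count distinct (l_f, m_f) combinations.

E1 requires Δl = ±1, so l_f ∈ {0, 2}; with 0 ≤ l_f ≤ n_f−1 = 6, the allowed l_f values are {0, 2}.
For l_f = 0: m_f ∈ {m_i−1, m_i, m_i+1} ∩ [−0, 0] = {0} → 1 state.
For l_f = 2: m_f ∈ {m_i−1, m_i, m_i+1} ∩ [−2, 2] = {-1, 0, 1} → 3 states.
Total: 4.

4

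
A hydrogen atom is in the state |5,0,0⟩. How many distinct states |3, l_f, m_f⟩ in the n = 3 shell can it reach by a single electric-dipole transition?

3

E1 requires Δl = ±1, so l_f ∈ {-1, 1}; with 0 ≤ l_f ≤ n_f−1 = 2, the allowed l_f values are {1}.
For l_f = 1: m_f ∈ {m_i−1, m_i, m_i+1} ∩ [−1, 1] = {-1, 0, 1} → 3 states.
Total: 3.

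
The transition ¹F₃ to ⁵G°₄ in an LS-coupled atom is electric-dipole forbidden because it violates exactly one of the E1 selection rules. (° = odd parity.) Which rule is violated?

Reading off the term symbols: S 0→2, L 3→4, J 3→4, parity even→odd.
ΔJ = 0, ±1 (not J=0↔0): J: 3 → 4, ΔJ = +1 — ok.
ΔS = 0: S: 0 → 2 — fails.
ΔL = 0, ±1 (not L=0↔0): L: 3 → 4, ΔL = +1 — ok.
Parity must change: even → odd — ok.

the ΔS = 0 rule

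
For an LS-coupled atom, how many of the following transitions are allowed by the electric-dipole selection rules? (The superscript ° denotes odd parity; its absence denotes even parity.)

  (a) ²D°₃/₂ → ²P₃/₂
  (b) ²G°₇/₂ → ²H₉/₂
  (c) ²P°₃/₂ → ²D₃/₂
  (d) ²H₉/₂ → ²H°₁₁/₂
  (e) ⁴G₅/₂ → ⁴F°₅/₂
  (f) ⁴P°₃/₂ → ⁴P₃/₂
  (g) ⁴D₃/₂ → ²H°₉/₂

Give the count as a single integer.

(a) allowed
(b) allowed
(c) allowed
(d) allowed
(e) allowed
(f) allowed
(g) forbidden (ΔS, ΔL, ΔJ fail)
Total allowed: 6 of 7.

6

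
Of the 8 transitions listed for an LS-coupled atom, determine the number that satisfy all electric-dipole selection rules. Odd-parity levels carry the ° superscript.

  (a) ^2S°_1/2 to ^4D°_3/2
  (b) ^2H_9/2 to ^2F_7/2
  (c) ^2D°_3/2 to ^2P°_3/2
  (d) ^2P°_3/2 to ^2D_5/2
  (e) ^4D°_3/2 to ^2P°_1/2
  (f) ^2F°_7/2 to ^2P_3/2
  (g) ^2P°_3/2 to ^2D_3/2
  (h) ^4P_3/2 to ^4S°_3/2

(a) forbidden (parity, ΔS, ΔL fail)
(b) forbidden (parity, ΔL fail)
(c) forbidden (parity fails)
(d) allowed
(e) forbidden (parity, ΔS fail)
(f) forbidden (ΔL, ΔJ fail)
(g) allowed
(h) allowed
Total allowed: 3 of 8.

3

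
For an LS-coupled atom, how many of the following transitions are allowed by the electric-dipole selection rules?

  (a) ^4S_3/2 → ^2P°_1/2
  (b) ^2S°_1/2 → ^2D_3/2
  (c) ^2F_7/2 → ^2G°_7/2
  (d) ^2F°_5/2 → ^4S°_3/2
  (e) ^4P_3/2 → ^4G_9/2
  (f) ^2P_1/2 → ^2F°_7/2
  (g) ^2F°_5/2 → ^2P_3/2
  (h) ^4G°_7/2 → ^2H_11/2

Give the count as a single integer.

(a) forbidden (ΔS fails)
(b) forbidden (ΔL fails)
(c) allowed
(d) forbidden (parity, ΔS, ΔL fail)
(e) forbidden (parity, ΔL, ΔJ fail)
(f) forbidden (ΔL, ΔJ fail)
(g) forbidden (ΔL fails)
(h) forbidden (ΔS, ΔJ fail)
Total allowed: 1 of 8.

1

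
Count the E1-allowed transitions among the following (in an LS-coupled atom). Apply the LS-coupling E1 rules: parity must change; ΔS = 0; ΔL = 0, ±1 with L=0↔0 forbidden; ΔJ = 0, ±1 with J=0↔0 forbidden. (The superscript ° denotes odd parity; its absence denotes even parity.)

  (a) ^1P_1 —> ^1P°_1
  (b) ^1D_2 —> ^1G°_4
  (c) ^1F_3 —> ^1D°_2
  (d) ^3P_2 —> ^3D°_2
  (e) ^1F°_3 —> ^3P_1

3

(a) allowed
(b) forbidden (ΔL, ΔJ fail)
(c) allowed
(d) allowed
(e) forbidden (ΔS, ΔL, ΔJ fail)
Total allowed: 3 of 5.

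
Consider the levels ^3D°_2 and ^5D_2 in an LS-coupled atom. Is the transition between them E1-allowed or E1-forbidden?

ΔJ = 0, ±1 (not J=0↔0): J: 2 → 2, ΔJ = +0 — passes.
ΔS = 0: S: 1 → 2 — fails.
ΔL = 0, ±1 (not L=0↔0): L: 2 → 2, ΔL = +0 — passes.
Parity must change: odd → even — passes.
Rule(s) violated: ΔS.

forbidden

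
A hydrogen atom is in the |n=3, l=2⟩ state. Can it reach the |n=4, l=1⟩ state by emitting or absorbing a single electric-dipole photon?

Δl = 1 − 2 = -1; the E1 rule Δl = ±1 is passes.
All E1 selection rules are satisfied.

allowed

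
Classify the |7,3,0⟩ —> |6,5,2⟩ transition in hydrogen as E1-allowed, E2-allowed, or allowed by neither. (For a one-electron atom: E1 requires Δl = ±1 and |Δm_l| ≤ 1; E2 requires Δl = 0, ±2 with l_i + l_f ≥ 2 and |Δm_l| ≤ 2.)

E2

Δl = 5 − 3 = +2; l_i + l_f = 8.
Δm_l = +2.
E1 (Δl = ±1, |Δm_l| ≤ 1): not satisfied.
E2 (Δl = 0,±2, l_i+l_f ≥ 2, |Δm_l| ≤ 2): satisfied.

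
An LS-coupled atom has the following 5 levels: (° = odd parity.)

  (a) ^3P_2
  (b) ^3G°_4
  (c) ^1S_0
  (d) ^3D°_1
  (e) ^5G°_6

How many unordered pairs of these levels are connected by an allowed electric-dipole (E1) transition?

(a)–(b): forbidden (ΔL, ΔJ).
(a)–(c): forbidden (parity, ΔS, ΔJ).
(a)–(d): allowed.
(a)–(e): forbidden (ΔS, ΔL, ΔJ).
(b)–(c): forbidden (ΔS, ΔL, ΔJ).
(b)–(d): forbidden (parity, ΔL, ΔJ).
(b)–(e): forbidden (parity, ΔS, ΔJ).
(c)–(d): forbidden (ΔS, ΔL).
(c)–(e): forbidden (ΔS, ΔL, ΔJ).
(d)–(e): forbidden (parity, ΔS, ΔL, ΔJ).
Allowed pairs: 1 of 10.

1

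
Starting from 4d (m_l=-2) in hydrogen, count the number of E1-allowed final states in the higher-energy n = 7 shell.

4

E1 requires Δl = ±1, so l_f ∈ {1, 3}; with 0 ≤ l_f ≤ n_f−1 = 6, the allowed l_f values are {1, 3}.
For l_f = 1: m_f ∈ {m_i−1, m_i, m_i+1} ∩ [−1, 1] = {-1} → 1 state.
For l_f = 3: m_f ∈ {m_i−1, m_i, m_i+1} ∩ [−3, 3] = {-3, -2, -1} → 3 states.
Total: 4.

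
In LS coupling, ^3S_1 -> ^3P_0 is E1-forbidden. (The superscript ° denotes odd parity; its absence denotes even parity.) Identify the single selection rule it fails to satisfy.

Parity must change: even → even — fails.
ΔS = 0: S: 1 → 1 — ok.
ΔL = 0, ±1 (not L=0↔0): L: 0 → 1, ΔL = +1 — ok.
ΔJ = 0, ±1 (not J=0↔0): J: 1 → 0, ΔJ = -1 — ok.

parity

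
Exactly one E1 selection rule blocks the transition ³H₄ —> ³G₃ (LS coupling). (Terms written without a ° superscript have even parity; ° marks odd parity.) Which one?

Initial level: S=1, L=5, J=4, parity even. Final level: S=1, L=4, J=3, parity even.
ΔL = 0, ±1 (not L=0↔0): L: 5 → 4, ΔL = -1 — passes.
ΔS = 0: S: 1 → 1 — passes.
ΔJ = 0, ±1 (not J=0↔0): J: 4 → 3, ΔJ = -1 — passes.
Parity must change: even → even — fails.

parity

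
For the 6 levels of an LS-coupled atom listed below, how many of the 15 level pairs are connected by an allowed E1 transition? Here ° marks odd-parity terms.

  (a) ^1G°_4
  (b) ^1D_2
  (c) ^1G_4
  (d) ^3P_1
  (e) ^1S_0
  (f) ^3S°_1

2

(a)–(b): forbidden (ΔL, ΔJ).
(a)–(c): allowed.
(a)–(d): forbidden (ΔS, ΔL, ΔJ).
(a)–(e): forbidden (ΔL, ΔJ).
(a)–(f): forbidden (parity, ΔS, ΔL, ΔJ).
(b)–(c): forbidden (parity, ΔL, ΔJ).
(b)–(d): forbidden (parity, ΔS).
(b)–(e): forbidden (parity, ΔL, ΔJ).
(b)–(f): forbidden (ΔS, ΔL).
(c)–(d): forbidden (parity, ΔS, ΔL, ΔJ).
(c)–(e): forbidden (parity, ΔL, ΔJ).
(c)–(f): forbidden (ΔS, ΔL, ΔJ).
(d)–(e): forbidden (parity, ΔS).
(d)–(f): allowed.
(e)–(f): forbidden (ΔS, ΔL).
Allowed pairs: 2 of 15.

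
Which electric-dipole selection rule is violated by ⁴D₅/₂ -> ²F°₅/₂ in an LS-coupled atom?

the ΔS = 0 rule

Parity must change: even → odd — ok.
ΔS = 0: S: 3/2 → 1/2 — fails.
ΔL = 0, ±1 (not L=0↔0): L: 2 → 3, ΔL = +1 — ok.
ΔJ = 0, ±1 (not J=0↔0): J: 5/2 → 5/2, ΔJ = +0 — ok.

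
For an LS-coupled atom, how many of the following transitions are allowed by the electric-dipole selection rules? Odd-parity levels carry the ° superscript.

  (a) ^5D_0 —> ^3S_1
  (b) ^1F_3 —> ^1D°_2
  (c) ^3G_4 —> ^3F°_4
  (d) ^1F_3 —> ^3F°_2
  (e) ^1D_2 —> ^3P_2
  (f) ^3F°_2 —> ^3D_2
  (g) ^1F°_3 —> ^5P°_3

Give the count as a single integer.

(a) forbidden (parity, ΔS, ΔL fail)
(b) allowed
(c) allowed
(d) forbidden (ΔS fails)
(e) forbidden (parity, ΔS fail)
(f) allowed
(g) forbidden (parity, ΔS, ΔL fail)
Total allowed: 3 of 7.

3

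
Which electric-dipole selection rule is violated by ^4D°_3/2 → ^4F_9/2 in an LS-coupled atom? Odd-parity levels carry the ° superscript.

the ΔJ = 0, ±1 rule

ΔL = 0, ±1 (not L=0↔0): L: 2 → 3, ΔL = +1 — ok.
ΔJ = 0, ±1 (not J=0↔0): J: 3/2 → 9/2, ΔJ = +3 — fails.
Parity must change: odd → even — ok.
ΔS = 0: S: 3/2 → 3/2 — ok.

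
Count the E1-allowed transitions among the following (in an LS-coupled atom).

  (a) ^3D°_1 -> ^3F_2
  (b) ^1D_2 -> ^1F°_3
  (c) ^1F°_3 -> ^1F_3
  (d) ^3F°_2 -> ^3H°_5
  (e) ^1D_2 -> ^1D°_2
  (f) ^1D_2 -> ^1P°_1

5

(a) allowed
(b) allowed
(c) allowed
(d) forbidden (parity, ΔL, ΔJ fail)
(e) allowed
(f) allowed
Total allowed: 5 of 6.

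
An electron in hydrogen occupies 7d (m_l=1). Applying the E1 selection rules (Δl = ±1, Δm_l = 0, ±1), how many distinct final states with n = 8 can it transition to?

E1 requires Δl = ±1, so l_f ∈ {1, 3}; with 0 ≤ l_f ≤ n_f−1 = 7, the allowed l_f values are {1, 3}.
For l_f = 1: m_f ∈ {m_i−1, m_i, m_i+1} ∩ [−1, 1] = {0, 1} → 2 states.
For l_f = 3: m_f ∈ {m_i−1, m_i, m_i+1} ∩ [−3, 3] = {0, 1, 2} → 3 states.
Total: 5.

5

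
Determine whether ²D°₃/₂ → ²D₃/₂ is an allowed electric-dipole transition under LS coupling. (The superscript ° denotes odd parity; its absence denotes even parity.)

Initial level: S=1/2, L=2, J=3/2, parity odd. Final level: S=1/2, L=2, J=3/2, parity even.
Parity must change: odd → even — passes.
ΔS = 0: S: 1/2 → 1/2 — passes.
ΔL = 0, ±1 (not L=0↔0): L: 2 → 2, ΔL = +0 — passes.
ΔJ = 0, ±1 (not J=0↔0): J: 3/2 → 3/2, ΔJ = +0 — passes.
All four E1 rules are satisfied.

allowed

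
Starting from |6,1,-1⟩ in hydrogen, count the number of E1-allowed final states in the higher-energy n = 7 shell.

E1 requires Δl = ±1, so l_f ∈ {0, 2}; with 0 ≤ l_f ≤ n_f−1 = 6, the allowed l_f values are {0, 2}.
For l_f = 0: m_f ∈ {m_i−1, m_i, m_i+1} ∩ [−0, 0] = {0} → 1 state.
For l_f = 2: m_f ∈ {m_i−1, m_i, m_i+1} ∩ [−2, 2] = {-2, -1, 0} → 3 states.
Total: 4.

4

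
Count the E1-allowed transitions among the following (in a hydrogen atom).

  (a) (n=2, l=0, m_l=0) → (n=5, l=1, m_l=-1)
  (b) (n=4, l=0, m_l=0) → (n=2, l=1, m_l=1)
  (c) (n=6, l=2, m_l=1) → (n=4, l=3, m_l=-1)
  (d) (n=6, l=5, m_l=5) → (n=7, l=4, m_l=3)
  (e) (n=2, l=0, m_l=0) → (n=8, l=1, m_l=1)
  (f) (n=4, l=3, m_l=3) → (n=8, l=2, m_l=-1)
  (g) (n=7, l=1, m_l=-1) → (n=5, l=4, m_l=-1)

3

(a) allowed
(b) allowed
(c) forbidden — Δm_l = -2 (E1 requires Δm_l = 0, ±1)
(d) forbidden — Δm_l = -2 (E1 requires Δm_l = 0, ±1)
(e) allowed
(f) forbidden — Δm_l = -4 (E1 requires Δm_l = 0, ±1)
(g) forbidden — Δl = +3 (E1 requires Δl = ±1)
Total allowed: 3 of 7.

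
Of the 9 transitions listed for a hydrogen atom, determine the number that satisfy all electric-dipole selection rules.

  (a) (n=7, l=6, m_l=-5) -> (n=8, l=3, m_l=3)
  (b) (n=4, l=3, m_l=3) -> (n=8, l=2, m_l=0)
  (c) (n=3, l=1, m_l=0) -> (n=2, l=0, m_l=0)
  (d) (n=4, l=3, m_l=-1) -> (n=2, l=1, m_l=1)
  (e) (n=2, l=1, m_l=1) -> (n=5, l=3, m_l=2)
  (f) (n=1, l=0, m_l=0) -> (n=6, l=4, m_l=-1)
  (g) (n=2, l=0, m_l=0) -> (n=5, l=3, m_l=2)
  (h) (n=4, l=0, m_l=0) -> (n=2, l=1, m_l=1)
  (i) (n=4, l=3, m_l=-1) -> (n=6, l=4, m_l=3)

(a) forbidden — Δl = -3 (E1 requires Δl = ±1); Δm_l = +8 (E1 requires Δm_l = 0, ±1)
(b) forbidden — Δm_l = -3 (E1 requires Δm_l = 0, ±1)
(c) allowed
(d) forbidden — Δl = -2 (E1 requires Δl = ±1); Δm_l = +2 (E1 requires Δm_l = 0, ±1)
(e) forbidden — Δl = +2 (E1 requires Δl = ±1)
(f) forbidden — Δl = +4 (E1 requires Δl = ±1)
(g) forbidden — Δl = +3 (E1 requires Δl = ±1); Δm_l = +2 (E1 requires Δm_l = 0, ±1)
(h) allowed
(i) forbidden — Δm_l = +4 (E1 requires Δm_l = 0, ±1)
Total allowed: 2 of 9.

2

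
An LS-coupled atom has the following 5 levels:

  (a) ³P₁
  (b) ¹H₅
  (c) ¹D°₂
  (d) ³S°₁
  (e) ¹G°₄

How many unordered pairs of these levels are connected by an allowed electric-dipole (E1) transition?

2

(a)–(b): forbidden (parity, ΔS, ΔL, ΔJ).
(a)–(c): forbidden (ΔS).
(a)–(d): allowed.
(a)–(e): forbidden (ΔS, ΔL, ΔJ).
(b)–(c): forbidden (ΔL, ΔJ).
(b)–(d): forbidden (ΔS, ΔL, ΔJ).
(b)–(e): allowed.
(c)–(d): forbidden (parity, ΔS, ΔL).
(c)–(e): forbidden (parity, ΔL, ΔJ).
(d)–(e): forbidden (parity, ΔS, ΔL, ΔJ).
Allowed pairs: 2 of 10.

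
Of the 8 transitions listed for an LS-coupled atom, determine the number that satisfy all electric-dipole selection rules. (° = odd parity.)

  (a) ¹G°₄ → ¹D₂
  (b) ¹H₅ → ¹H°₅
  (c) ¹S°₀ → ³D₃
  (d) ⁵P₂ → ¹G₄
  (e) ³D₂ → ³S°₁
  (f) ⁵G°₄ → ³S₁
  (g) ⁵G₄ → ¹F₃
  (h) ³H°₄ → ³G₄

2

(a) forbidden (ΔL, ΔJ fail)
(b) allowed
(c) forbidden (ΔS, ΔL, ΔJ fail)
(d) forbidden (parity, ΔS, ΔL, ΔJ fail)
(e) forbidden (ΔL fails)
(f) forbidden (ΔS, ΔL, ΔJ fail)
(g) forbidden (parity, ΔS fail)
(h) allowed
Total allowed: 2 of 8.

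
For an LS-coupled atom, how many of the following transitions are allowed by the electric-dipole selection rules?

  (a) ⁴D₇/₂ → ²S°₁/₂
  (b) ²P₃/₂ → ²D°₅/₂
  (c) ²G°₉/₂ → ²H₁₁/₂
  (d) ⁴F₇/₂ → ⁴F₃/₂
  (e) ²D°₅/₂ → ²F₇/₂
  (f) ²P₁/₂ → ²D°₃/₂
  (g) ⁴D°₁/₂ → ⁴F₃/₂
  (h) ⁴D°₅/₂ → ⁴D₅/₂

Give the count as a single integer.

(a) forbidden (ΔS, ΔL, ΔJ fail)
(b) allowed
(c) allowed
(d) forbidden (parity, ΔJ fail)
(e) allowed
(f) allowed
(g) allowed
(h) allowed
Total allowed: 6 of 8.

6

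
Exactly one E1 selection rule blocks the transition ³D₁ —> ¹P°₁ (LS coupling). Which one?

Initial level: S=1, L=2, J=1, parity even. Final level: S=0, L=1, J=1, parity odd.
Parity must change: even → odd — ok.
ΔS = 0: S: 1 → 0 — fails.
ΔL = 0, ±1 (not L=0↔0): L: 2 → 1, ΔL = -1 — ok.
ΔJ = 0, ±1 (not J=0↔0): J: 1 → 1, ΔJ = +0 — ok.

the ΔS = 0 rule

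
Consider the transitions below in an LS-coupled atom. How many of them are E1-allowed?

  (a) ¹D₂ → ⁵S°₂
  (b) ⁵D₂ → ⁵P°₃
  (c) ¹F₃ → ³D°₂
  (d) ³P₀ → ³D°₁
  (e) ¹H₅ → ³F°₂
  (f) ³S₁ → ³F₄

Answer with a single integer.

(a) forbidden (ΔS, ΔL fail)
(b) allowed
(c) forbidden (ΔS fails)
(d) allowed
(e) forbidden (ΔS, ΔL, ΔJ fail)
(f) forbidden (parity, ΔL, ΔJ fail)
Total allowed: 2 of 6.

2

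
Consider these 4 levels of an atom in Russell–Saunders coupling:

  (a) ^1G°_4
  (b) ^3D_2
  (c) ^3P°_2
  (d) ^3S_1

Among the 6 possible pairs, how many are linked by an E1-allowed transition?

(a)–(b): forbidden (ΔS, ΔL, ΔJ).
(a)–(c): forbidden (parity, ΔS, ΔL, ΔJ).
(a)–(d): forbidden (ΔS, ΔL, ΔJ).
(b)–(c): allowed.
(b)–(d): forbidden (parity, ΔL).
(c)–(d): allowed.
Allowed pairs: 2 of 6.

2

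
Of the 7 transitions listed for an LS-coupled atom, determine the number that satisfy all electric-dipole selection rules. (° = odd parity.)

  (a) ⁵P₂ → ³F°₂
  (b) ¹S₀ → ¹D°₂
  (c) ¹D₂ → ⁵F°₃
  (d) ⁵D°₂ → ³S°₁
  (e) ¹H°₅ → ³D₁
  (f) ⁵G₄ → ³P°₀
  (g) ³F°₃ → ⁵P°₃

(a) forbidden (ΔS, ΔL fail)
(b) forbidden (ΔL, ΔJ fail)
(c) forbidden (ΔS fails)
(d) forbidden (parity, ΔS, ΔL fail)
(e) forbidden (ΔS, ΔL, ΔJ fail)
(f) forbidden (ΔS, ΔL, ΔJ fail)
(g) forbidden (parity, ΔS, ΔL fail)
Total allowed: 0 of 7.

0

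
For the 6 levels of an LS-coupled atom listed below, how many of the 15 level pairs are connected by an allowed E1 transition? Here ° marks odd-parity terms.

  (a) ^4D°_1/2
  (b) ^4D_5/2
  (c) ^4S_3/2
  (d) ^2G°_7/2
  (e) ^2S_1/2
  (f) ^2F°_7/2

0

(a)–(b): forbidden (ΔJ).
(a)–(c): forbidden (ΔL).
(a)–(d): forbidden (parity, ΔS, ΔL, ΔJ).
(a)–(e): forbidden (ΔS, ΔL).
(a)–(f): forbidden (parity, ΔS, ΔJ).
(b)–(c): forbidden (parity, ΔL).
(b)–(d): forbidden (ΔS, ΔL).
(b)–(e): forbidden (parity, ΔS, ΔL, ΔJ).
(b)–(f): forbidden (ΔS).
(c)–(d): forbidden (ΔS, ΔL, ΔJ).
(c)–(e): forbidden (parity, ΔS, ΔL).
(c)–(f): forbidden (ΔS, ΔL, ΔJ).
(d)–(e): forbidden (ΔL, ΔJ).
(d)–(f): forbidden (parity).
(e)–(f): forbidden (ΔL, ΔJ).
Allowed pairs: 0 of 15.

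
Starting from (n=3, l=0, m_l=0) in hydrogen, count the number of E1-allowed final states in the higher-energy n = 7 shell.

3

E1 requires Δl = ±1, so l_f ∈ {-1, 1}; with 0 ≤ l_f ≤ n_f−1 = 6, the allowed l_f values are {1}.
For l_f = 1: m_f ∈ {m_i−1, m_i, m_i+1} ∩ [−1, 1] = {-1, 0, 1} → 3 states.
Total: 3.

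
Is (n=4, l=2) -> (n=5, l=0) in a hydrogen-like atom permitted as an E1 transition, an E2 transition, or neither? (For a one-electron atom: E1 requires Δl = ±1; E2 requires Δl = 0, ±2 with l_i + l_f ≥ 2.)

E2

Δl = 0 − 2 = -2; l_i + l_f = 2.
E1 (Δl = ±1): not satisfied.
E2 (Δl = 0,±2, l_i+l_f ≥ 2): satisfied.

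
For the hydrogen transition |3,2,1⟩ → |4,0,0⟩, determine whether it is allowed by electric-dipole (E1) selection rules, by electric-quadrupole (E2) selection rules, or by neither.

Δl = 0 − 2 = -2; l_i + l_f = 2.
Δm_l = -1.
E1 (Δl = ±1, |Δm_l| ≤ 1): not satisfied.
E2 (Δl = 0,±2, l_i+l_f ≥ 2, |Δm_l| ≤ 2): satisfied.

E2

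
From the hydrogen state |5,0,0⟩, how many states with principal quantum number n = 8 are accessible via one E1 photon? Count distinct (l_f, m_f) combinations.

3

E1 requires Δl = ±1, so l_f ∈ {-1, 1}; with 0 ≤ l_f ≤ n_f−1 = 7, the allowed l_f values are {1}.
For l_f = 1: m_f ∈ {m_i−1, m_i, m_i+1} ∩ [−1, 1] = {-1, 0, 1} → 3 states.
Total: 3.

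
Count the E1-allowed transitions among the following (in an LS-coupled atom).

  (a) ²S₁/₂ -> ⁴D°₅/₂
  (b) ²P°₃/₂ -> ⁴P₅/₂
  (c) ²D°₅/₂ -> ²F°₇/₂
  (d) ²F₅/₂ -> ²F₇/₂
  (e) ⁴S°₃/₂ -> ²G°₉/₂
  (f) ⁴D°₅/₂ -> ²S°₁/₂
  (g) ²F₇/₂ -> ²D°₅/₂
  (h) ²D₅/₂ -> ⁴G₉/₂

(a) forbidden (ΔS, ΔL, ΔJ fail)
(b) forbidden (ΔS fails)
(c) forbidden (parity fails)
(d) forbidden (parity fails)
(e) forbidden (parity, ΔS, ΔL, ΔJ fail)
(f) forbidden (parity, ΔS, ΔL, ΔJ fail)
(g) allowed
(h) forbidden (parity, ΔS, ΔL, ΔJ fail)
Total allowed: 1 of 8.

1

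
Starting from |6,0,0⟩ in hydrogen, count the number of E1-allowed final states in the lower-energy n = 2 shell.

3

E1 requires Δl = ±1, so l_f ∈ {-1, 1}; with 0 ≤ l_f ≤ n_f−1 = 1, the allowed l_f values are {1}.
For l_f = 1: m_f ∈ {m_i−1, m_i, m_i+1} ∩ [−1, 1] = {-1, 0, 1} → 3 states.
Total: 3.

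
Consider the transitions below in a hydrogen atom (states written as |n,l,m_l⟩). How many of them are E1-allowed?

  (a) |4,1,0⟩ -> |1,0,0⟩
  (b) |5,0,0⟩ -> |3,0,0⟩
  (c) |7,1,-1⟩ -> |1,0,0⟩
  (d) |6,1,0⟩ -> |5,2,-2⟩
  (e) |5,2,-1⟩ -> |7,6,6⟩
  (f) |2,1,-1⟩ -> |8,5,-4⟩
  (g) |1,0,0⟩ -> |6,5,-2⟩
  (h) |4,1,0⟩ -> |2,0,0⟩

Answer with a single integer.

(a) allowed
(b) forbidden — Δl = +0 (E1 requires Δl = ±1)
(c) allowed
(d) forbidden — Δm_l = -2 (E1 requires Δm_l = 0, ±1)
(e) forbidden — Δl = +4 (E1 requires Δl = ±1); Δm_l = +7 (E1 requires Δm_l = 0, ±1)
(f) forbidden — Δl = +4 (E1 requires Δl = ±1); Δm_l = -3 (E1 requires Δm_l = 0, ±1)
(g) forbidden — Δl = +5 (E1 requires Δl = ±1); Δm_l = -2 (E1 requires Δm_l = 0, ±1)
(h) allowed
Total allowed: 3 of 8.

3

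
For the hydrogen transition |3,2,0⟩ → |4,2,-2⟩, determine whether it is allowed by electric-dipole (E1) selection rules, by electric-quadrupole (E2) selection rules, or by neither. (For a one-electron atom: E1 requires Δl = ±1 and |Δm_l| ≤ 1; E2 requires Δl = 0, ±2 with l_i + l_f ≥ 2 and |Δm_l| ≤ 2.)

Δl = 2 − 2 = +0; l_i + l_f = 4.
Δm_l = -2.
E1 (Δl = ±1, |Δm_l| ≤ 1): not satisfied.
E2 (Δl = 0,±2, l_i+l_f ≥ 2, |Δm_l| ≤ 2): satisfied.

E2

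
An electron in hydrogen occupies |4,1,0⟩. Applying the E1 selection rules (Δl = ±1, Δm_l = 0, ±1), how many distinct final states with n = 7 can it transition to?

E1 requires Δl = ±1, so l_f ∈ {0, 2}; with 0 ≤ l_f ≤ n_f−1 = 6, the allowed l_f values are {0, 2}.
For l_f = 0: m_f ∈ {m_i−1, m_i, m_i+1} ∩ [−0, 0] = {0} → 1 state.
For l_f = 2: m_f ∈ {m_i−1, m_i, m_i+1} ∩ [−2, 2] = {-1, 0, 1} → 3 states.
Total: 4.

4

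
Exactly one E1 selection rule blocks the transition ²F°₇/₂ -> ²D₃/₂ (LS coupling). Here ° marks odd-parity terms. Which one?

the ΔJ = 0, ±1 rule

Reading off the term symbols: S 1/2→1/2, L 3→2, J 7/2→3/2, parity odd→even.
Parity must change: odd → even — ✓.
ΔS = 0: S: 1/2 → 1/2 — ✓.
ΔL = 0, ±1 (not L=0↔0): L: 3 → 2, ΔL = -1 — ✓.
ΔJ = 0, ±1 (not J=0↔0): J: 7/2 → 3/2, ΔJ = -2 — ✗.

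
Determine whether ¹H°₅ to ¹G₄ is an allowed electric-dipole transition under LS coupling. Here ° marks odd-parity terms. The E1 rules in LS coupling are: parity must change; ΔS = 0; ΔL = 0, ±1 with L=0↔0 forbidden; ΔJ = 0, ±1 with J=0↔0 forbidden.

allowed

Initial level: S=0, L=5, J=5, parity odd. Final level: S=0, L=4, J=4, parity even.
Parity must change: odd → even — ✓.
ΔS = 0: S: 0 → 0 — ✓.
ΔL = 0, ±1 (not L=0↔0): L: 5 → 4, ΔL = -1 — ✓.
ΔJ = 0, ±1 (not J=0↔0): J: 5 → 4, ΔJ = -1 — ✓.
All four E1 rules are satisfied.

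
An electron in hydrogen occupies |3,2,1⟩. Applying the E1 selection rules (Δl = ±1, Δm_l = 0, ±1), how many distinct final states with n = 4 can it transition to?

5

E1 requires Δl = ±1, so l_f ∈ {1, 3}; with 0 ≤ l_f ≤ n_f−1 = 3, the allowed l_f values are {1, 3}.
For l_f = 1: m_f ∈ {m_i−1, m_i, m_i+1} ∩ [−1, 1] = {0, 1} → 2 states.
For l_f = 3: m_f ∈ {m_i−1, m_i, m_i+1} ∩ [−3, 3] = {0, 1, 2} → 3 states.
Total: 5.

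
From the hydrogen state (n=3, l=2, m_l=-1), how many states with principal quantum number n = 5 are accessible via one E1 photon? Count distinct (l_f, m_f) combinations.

E1 requires Δl = ±1, so l_f ∈ {1, 3}; with 0 ≤ l_f ≤ n_f−1 = 4, the allowed l_f values are {1, 3}.
For l_f = 1: m_f ∈ {m_i−1, m_i, m_i+1} ∩ [−1, 1] = {-1, 0} → 2 states.
For l_f = 3: m_f ∈ {m_i−1, m_i, m_i+1} ∩ [−3, 3] = {-2, -1, 0} → 3 states.
Total: 5.

5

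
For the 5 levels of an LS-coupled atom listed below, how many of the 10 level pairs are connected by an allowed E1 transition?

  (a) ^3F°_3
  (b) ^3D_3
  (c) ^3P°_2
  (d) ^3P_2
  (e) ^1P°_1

(a)–(b): allowed.
(a)–(c): forbidden (parity, ΔL).
(a)–(d): forbidden (ΔL).
(a)–(e): forbidden (parity, ΔS, ΔL, ΔJ).
(b)–(c): allowed.
(b)–(d): forbidden (parity).
(b)–(e): forbidden (ΔS, ΔJ).
(c)–(d): allowed.
(c)–(e): forbidden (parity, ΔS).
(d)–(e): forbidden (ΔS).
Allowed pairs: 3 of 10.

3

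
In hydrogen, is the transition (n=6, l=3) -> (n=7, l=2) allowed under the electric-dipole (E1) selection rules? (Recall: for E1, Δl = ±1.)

allowed

Δl = 2 − 3 = -1; the E1 rule Δl = ±1 is passes.
All E1 selection rules are satisfied.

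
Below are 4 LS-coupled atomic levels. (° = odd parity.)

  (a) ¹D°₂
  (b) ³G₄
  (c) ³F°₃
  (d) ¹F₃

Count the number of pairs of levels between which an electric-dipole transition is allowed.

2

(a)–(b): forbidden (ΔS, ΔL, ΔJ).
(a)–(c): forbidden (parity, ΔS).
(a)–(d): allowed.
(b)–(c): allowed.
(b)–(d): forbidden (parity, ΔS).
(c)–(d): forbidden (ΔS).
Allowed pairs: 2 of 6.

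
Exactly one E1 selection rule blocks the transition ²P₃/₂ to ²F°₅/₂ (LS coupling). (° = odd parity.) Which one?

Initial level: S=1/2, L=1, J=3/2, parity even. Final level: S=1/2, L=3, J=5/2, parity odd.
Parity must change: even → odd — ✓.
ΔS = 0: S: 1/2 → 1/2 — ✓.
ΔJ = 0, ±1 (not J=0↔0): J: 3/2 → 5/2, ΔJ = +1 — ✓.
ΔL = 0, ±1 (not L=0↔0): L: 1 → 3, ΔL = +2 — ✗.

the ΔL = 0, ±1 rule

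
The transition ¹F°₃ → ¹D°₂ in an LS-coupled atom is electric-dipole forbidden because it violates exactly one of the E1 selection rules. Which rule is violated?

parity

Parity must change: odd → odd — fails.
ΔS = 0: S: 0 → 0 — ok.
ΔL = 0, ±1 (not L=0↔0): L: 3 → 2, ΔL = -1 — ok.
ΔJ = 0, ±1 (not J=0↔0): J: 3 → 2, ΔJ = -1 — ok.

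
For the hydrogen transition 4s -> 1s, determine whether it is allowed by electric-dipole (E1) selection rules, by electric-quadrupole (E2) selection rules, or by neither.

neither

Δl = 0 − 0 = +0; l_i + l_f = 0.
E1 (Δl = ±1): not satisfied.
E2 (Δl = 0,±2, l_i+l_f ≥ 2): not satisfied.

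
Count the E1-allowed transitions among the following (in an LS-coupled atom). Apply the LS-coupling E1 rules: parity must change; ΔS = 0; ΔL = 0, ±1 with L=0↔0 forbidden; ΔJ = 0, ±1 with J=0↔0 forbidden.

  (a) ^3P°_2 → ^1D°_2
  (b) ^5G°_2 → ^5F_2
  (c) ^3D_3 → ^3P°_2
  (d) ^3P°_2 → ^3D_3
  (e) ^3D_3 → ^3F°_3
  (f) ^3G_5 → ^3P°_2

4

(a) forbidden (parity, ΔS fail)
(b) allowed
(c) allowed
(d) allowed
(e) allowed
(f) forbidden (ΔL, ΔJ fail)
Total allowed: 4 of 6.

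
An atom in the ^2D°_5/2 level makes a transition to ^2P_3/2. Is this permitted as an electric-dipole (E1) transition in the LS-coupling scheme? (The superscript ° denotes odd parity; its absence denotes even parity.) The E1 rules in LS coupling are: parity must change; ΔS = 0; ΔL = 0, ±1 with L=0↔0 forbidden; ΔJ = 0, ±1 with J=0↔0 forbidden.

allowed

Parity must change: odd → even — ✓.
ΔS = 0: S: 1/2 → 1/2 — ✓.
ΔL = 0, ±1 (not L=0↔0): L: 2 → 1, ΔL = -1 — ✓.
ΔJ = 0, ±1 (not J=0↔0): J: 5/2 → 3/2, ΔJ = -1 — ✓.
All four E1 rules are satisfied.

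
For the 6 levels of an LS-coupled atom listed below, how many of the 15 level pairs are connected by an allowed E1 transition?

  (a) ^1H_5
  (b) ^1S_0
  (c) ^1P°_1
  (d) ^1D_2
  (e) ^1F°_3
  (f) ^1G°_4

(a)–(b): forbidden (parity, ΔL, ΔJ).
(a)–(c): forbidden (ΔL, ΔJ).
(a)–(d): forbidden (parity, ΔL, ΔJ).
(a)–(e): forbidden (ΔL, ΔJ).
(a)–(f): allowed.
(b)–(c): allowed.
(b)–(d): forbidden (parity, ΔL, ΔJ).
(b)–(e): forbidden (ΔL, ΔJ).
(b)–(f): forbidden (ΔL, ΔJ).
(c)–(d): allowed.
(c)–(e): forbidden (parity, ΔL, ΔJ).
(c)–(f): forbidden (parity, ΔL, ΔJ).
(d)–(e): allowed.
(d)–(f): forbidden (ΔL, ΔJ).
(e)–(f): forbidden (parity).
Allowed pairs: 4 of 15.

4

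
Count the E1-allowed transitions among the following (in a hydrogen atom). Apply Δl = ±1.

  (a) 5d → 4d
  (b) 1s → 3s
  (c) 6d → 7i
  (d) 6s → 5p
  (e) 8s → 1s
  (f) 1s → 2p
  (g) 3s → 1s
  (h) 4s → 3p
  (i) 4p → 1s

4

(a) forbidden — Δl = +0 (E1 requires Δl = ±1)
(b) forbidden — Δl = +0 (E1 requires Δl = ±1)
(c) forbidden — Δl = +4 (E1 requires Δl = ±1)
(d) allowed
(e) forbidden — Δl = +0 (E1 requires Δl = ±1)
(f) allowed
(g) forbidden — Δl = +0 (E1 requires Δl = ±1)
(h) allowed
(i) allowed
Total allowed: 4 of 9.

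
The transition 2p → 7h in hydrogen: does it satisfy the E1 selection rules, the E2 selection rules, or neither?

neither

Δl = 5 − 1 = +4; l_i + l_f = 6.
E1 (Δl = ±1): not satisfied.
E2 (Δl = 0,±2, l_i+l_f ≥ 2): not satisfied.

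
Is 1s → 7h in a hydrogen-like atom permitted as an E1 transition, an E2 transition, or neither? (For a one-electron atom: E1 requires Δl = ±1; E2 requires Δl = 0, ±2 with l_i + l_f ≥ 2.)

Δl = 5 − 0 = +5; l_i + l_f = 5.
E1 (Δl = ±1): not satisfied.
E2 (Δl = 0,±2, l_i+l_f ≥ 2): not satisfied.

neither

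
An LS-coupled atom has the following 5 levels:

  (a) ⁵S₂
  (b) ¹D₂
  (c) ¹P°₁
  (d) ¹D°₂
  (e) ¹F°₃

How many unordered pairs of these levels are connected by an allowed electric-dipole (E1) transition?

(a)–(b): forbidden (parity, ΔS, ΔL).
(a)–(c): forbidden (ΔS).
(a)–(d): forbidden (ΔS, ΔL).
(a)–(e): forbidden (ΔS, ΔL).
(b)–(c): allowed.
(b)–(d): allowed.
(b)–(e): allowed.
(c)–(d): forbidden (parity).
(c)–(e): forbidden (parity, ΔL, ΔJ).
(d)–(e): forbidden (parity).
Allowed pairs: 3 of 10.

3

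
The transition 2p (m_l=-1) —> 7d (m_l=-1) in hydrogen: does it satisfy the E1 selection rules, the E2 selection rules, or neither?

Δl = 2 − 1 = +1; l_i + l_f = 3.
Δm_l = +0.
E1 (Δl = ±1, |Δm_l| ≤ 1): satisfied.
E2 (Δl = 0,±2, l_i+l_f ≥ 2, |Δm_l| ≤ 2): not satisfied.

E1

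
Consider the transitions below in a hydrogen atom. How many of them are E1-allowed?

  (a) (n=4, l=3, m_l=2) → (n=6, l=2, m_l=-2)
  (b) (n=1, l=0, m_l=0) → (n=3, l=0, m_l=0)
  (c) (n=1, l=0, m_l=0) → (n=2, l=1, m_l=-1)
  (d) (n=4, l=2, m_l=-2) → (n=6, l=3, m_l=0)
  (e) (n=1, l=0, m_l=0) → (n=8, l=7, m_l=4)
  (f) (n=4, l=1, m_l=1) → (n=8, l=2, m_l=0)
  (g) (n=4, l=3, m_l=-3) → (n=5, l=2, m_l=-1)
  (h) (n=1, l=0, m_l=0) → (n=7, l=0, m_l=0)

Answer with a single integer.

2

(a) forbidden — Δm_l = -4 (E1 requires Δm_l = 0, ±1)
(b) forbidden — Δl = +0 (E1 requires Δl = ±1)
(c) allowed
(d) forbidden — Δm_l = +2 (E1 requires Δm_l = 0, ±1)
(e) forbidden — Δl = +7 (E1 requires Δl = ±1); Δm_l = +4 (E1 requires Δm_l = 0, ±1)
(f) allowed
(g) forbidden — Δm_l = +2 (E1 requires Δm_l = 0, ±1)
(h) forbidden — Δl = +0 (E1 requires Δl = ±1)
Total allowed: 2 of 8.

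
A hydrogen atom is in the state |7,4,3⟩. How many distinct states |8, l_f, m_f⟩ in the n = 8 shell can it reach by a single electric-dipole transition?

5

E1 requires Δl = ±1, so l_f ∈ {3, 5}; with 0 ≤ l_f ≤ n_f−1 = 7, the allowed l_f values are {3, 5}.
For l_f = 3: m_f ∈ {m_i−1, m_i, m_i+1} ∩ [−3, 3] = {2, 3} → 2 states.
For l_f = 5: m_f ∈ {m_i−1, m_i, m_i+1} ∩ [−5, 5] = {2, 3, 4} → 3 states.
Total: 5.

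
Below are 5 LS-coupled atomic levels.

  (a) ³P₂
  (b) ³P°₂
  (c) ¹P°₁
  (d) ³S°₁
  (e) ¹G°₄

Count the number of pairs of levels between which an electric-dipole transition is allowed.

(a)–(b): allowed.
(a)–(c): forbidden (ΔS).
(a)–(d): allowed.
(a)–(e): forbidden (ΔS, ΔL, ΔJ).
(b)–(c): forbidden (parity, ΔS).
(b)–(d): forbidden (parity).
(b)–(e): forbidden (parity, ΔS, ΔL, ΔJ).
(c)–(d): forbidden (parity, ΔS).
(c)–(e): forbidden (parity, ΔL, ΔJ).
(d)–(e): forbidden (parity, ΔS, ΔL, ΔJ).
Allowed pairs: 2 of 10.

2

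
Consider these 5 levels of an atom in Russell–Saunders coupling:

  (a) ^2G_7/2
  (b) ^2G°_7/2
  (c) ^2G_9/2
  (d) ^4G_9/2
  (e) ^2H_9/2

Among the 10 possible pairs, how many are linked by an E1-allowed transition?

3

(a)–(b): allowed.
(a)–(c): forbidden (parity).
(a)–(d): forbidden (parity, ΔS).
(a)–(e): forbidden (parity).
(b)–(c): allowed.
(b)–(d): forbidden (ΔS).
(b)–(e): allowed.
(c)–(d): forbidden (parity, ΔS).
(c)–(e): forbidden (parity).
(d)–(e): forbidden (parity, ΔS).
Allowed pairs: 3 of 10.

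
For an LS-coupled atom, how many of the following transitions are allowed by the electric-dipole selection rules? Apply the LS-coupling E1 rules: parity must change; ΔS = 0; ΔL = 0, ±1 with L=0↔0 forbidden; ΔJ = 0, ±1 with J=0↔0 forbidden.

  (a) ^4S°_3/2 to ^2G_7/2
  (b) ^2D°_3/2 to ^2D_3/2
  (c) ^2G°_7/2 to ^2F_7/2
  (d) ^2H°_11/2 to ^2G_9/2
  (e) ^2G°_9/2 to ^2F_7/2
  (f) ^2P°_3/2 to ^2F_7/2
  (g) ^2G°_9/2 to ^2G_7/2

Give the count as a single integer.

(a) forbidden (ΔS, ΔL, ΔJ fail)
(b) allowed
(c) allowed
(d) allowed
(e) allowed
(f) forbidden (ΔL, ΔJ fail)
(g) allowed
Total allowed: 5 of 7.

5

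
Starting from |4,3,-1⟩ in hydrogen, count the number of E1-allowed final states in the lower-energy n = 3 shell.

E1 requires Δl = ±1, so l_f ∈ {2, 4}; with 0 ≤ l_f ≤ n_f−1 = 2, the allowed l_f values are {2}.
For l_f = 2: m_f ∈ {m_i−1, m_i, m_i+1} ∩ [−2, 2] = {-2, -1, 0} → 3 states.
Total: 3.

3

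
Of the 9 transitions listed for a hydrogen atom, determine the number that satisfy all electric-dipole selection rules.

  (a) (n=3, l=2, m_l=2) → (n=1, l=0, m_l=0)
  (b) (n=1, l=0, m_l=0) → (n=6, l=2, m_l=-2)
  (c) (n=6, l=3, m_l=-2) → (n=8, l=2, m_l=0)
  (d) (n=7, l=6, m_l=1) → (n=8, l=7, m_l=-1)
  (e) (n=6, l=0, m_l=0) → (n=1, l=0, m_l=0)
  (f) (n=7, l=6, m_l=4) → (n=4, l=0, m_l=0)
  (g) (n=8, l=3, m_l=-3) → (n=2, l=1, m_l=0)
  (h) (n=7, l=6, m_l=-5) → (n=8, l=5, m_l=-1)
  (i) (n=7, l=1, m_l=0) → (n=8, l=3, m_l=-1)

(a) forbidden — Δl = -2 (E1 requires Δl = ±1); Δm_l = -2 (E1 requires Δm_l = 0, ±1)
(b) forbidden — Δl = +2 (E1 requires Δl = ±1); Δm_l = -2 (E1 requires Δm_l = 0, ±1)
(c) forbidden — Δm_l = +2 (E1 requires Δm_l = 0, ±1)
(d) forbidden — Δm_l = -2 (E1 requires Δm_l = 0, ±1)
(e) forbidden — Δl = +0 (E1 requires Δl = ±1)
(f) forbidden — Δl = -6 (E1 requires Δl = ±1); Δm_l = -4 (E1 requires Δm_l = 0, ±1)
(g) forbidden — Δl = -2 (E1 requires Δl = ±1); Δm_l = +3 (E1 requires Δm_l = 0, ±1)
(h) forbidden — Δm_l = +4 (E1 requires Δm_l = 0, ±1)
(i) forbidden — Δl = +2 (E1 requires Δl = ±1)
Total allowed: 0 of 9.

0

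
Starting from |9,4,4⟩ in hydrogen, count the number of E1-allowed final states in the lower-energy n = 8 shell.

E1 requires Δl = ±1, so l_f ∈ {3, 5}; with 0 ≤ l_f ≤ n_f−1 = 7, the allowed l_f values are {3, 5}.
For l_f = 3: m_f ∈ {m_i−1, m_i, m_i+1} ∩ [−3, 3] = {3} → 1 state.
For l_f = 5: m_f ∈ {m_i−1, m_i, m_i+1} ∩ [−5, 5] = {3, 4, 5} → 3 states.
Total: 4.

4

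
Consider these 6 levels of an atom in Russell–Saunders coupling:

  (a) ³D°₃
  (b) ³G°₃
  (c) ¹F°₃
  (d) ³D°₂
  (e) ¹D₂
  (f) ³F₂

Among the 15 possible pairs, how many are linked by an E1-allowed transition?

(a)–(b): forbidden (parity, ΔL).
(a)–(c): forbidden (parity, ΔS).
(a)–(d): forbidden (parity).
(a)–(e): forbidden (ΔS).
(a)–(f): allowed.
(b)–(c): forbidden (parity, ΔS).
(b)–(d): forbidden (parity, ΔL).
(b)–(e): forbidden (ΔS, ΔL).
(b)–(f): allowed.
(c)–(d): forbidden (parity, ΔS).
(c)–(e): allowed.
(c)–(f): forbidden (ΔS).
(d)–(e): forbidden (ΔS).
(d)–(f): allowed.
(e)–(f): forbidden (parity, ΔS).
Allowed pairs: 4 of 15.

4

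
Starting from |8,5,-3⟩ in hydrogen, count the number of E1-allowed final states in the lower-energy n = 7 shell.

E1 requires Δl = ±1, so l_f ∈ {4, 6}; with 0 ≤ l_f ≤ n_f−1 = 6, the allowed l_f values are {4, 6}.
For l_f = 4: m_f ∈ {m_i−1, m_i, m_i+1} ∩ [−4, 4] = {-4, -3, -2} → 3 states.
For l_f = 6: m_f ∈ {m_i−1, m_i, m_i+1} ∩ [−6, 6] = {-4, -3, -2} → 3 states.
Total: 6.

6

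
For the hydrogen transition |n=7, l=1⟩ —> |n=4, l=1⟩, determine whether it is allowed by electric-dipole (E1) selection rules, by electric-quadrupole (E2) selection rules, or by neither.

E2

Δl = 1 − 1 = +0; l_i + l_f = 2.
E1 (Δl = ±1): not satisfied.
E2 (Δl = 0,±2, l_i+l_f ≥ 2): satisfied.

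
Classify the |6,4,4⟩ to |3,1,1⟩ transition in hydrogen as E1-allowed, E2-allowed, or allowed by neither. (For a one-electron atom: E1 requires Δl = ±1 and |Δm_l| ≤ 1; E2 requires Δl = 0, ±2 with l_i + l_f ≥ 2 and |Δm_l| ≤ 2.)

Δl = 1 − 4 = -3; l_i + l_f = 5.
Δm_l = -3.
E1 (Δl = ±1, |Δm_l| ≤ 1): not satisfied.
E2 (Δl = 0,±2, l_i+l_f ≥ 2, |Δm_l| ≤ 2): not satisfied.

neither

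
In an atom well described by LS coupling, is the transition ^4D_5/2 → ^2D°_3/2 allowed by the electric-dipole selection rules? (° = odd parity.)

forbidden

Reading off the term symbols: S 3/2→1/2, L 2→2, J 5/2→3/2, parity even→odd.
Parity must change: even → odd — ✓.
ΔS = 0: S: 3/2 → 1/2 — ✗.
ΔL = 0, ±1 (not L=0↔0): L: 2 → 2, ΔL = +0 — ✓.
ΔJ = 0, ±1 (not J=0↔0): J: 5/2 → 3/2, ΔJ = -1 — ✓.
Rule(s) violated: ΔS.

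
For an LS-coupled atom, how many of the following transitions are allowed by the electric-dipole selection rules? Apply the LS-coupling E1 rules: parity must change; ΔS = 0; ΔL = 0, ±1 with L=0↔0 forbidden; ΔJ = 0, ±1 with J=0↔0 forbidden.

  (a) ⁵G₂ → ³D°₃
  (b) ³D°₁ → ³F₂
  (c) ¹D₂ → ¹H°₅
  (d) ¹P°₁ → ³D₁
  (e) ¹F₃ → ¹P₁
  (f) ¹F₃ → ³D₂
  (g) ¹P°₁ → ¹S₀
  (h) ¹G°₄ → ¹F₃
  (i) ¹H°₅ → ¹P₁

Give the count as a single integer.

3

(a) forbidden (ΔS, ΔL fail)
(b) allowed
(c) forbidden (ΔL, ΔJ fail)
(d) forbidden (ΔS fails)
(e) forbidden (parity, ΔL, ΔJ fail)
(f) forbidden (parity, ΔS fail)
(g) allowed
(h) allowed
(i) forbidden (ΔL, ΔJ fail)
Total allowed: 3 of 9.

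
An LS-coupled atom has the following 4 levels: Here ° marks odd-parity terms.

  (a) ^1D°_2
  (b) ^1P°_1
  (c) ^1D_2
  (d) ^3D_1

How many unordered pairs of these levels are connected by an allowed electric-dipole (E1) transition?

2

(a)–(b): forbidden (parity).
(a)–(c): allowed.
(a)–(d): forbidden (ΔS).
(b)–(c): allowed.
(b)–(d): forbidden (ΔS).
(c)–(d): forbidden (parity, ΔS).
Allowed pairs: 2 of 6.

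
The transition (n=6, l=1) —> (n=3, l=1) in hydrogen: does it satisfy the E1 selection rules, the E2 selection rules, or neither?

Δl = 1 − 1 = +0; l_i + l_f = 2.
E1 (Δl = ±1): not satisfied.
E2 (Δl = 0,±2, l_i+l_f ≥ 2): satisfied.

E2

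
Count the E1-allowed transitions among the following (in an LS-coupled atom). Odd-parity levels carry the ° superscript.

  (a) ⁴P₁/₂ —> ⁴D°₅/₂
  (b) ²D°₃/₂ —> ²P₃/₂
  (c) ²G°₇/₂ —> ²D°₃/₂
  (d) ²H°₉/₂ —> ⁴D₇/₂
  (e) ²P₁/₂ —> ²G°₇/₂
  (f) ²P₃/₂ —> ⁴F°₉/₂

(a) forbidden (ΔJ fails)
(b) allowed
(c) forbidden (parity, ΔL, ΔJ fail)
(d) forbidden (ΔS, ΔL fail)
(e) forbidden (ΔL, ΔJ fail)
(f) forbidden (ΔS, ΔL, ΔJ fail)
Total allowed: 1 of 6.

1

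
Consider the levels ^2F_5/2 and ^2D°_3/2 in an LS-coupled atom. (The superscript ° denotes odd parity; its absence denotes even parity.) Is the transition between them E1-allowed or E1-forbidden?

allowed

Reading off the term symbols: S 1/2→1/2, L 3→2, J 5/2→3/2, parity even→odd.
ΔL = 0, ±1 (not L=0↔0): L: 3 → 2, ΔL = -1 — ok.
Parity must change: even → odd — ok.
ΔJ = 0, ±1 (not J=0↔0): J: 5/2 → 3/2, ΔJ = -1 — ok.
ΔS = 0: S: 1/2 → 1/2 — ok.
All four E1 rules are satisfied.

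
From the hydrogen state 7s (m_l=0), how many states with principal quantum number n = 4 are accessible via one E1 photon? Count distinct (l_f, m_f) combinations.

3

E1 requires Δl = ±1, so l_f ∈ {-1, 1}; with 0 ≤ l_f ≤ n_f−1 = 3, the allowed l_f values are {1}.
For l_f = 1: m_f ∈ {m_i−1, m_i, m_i+1} ∩ [−1, 1] = {-1, 0, 1} → 3 states.
Total: 3.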